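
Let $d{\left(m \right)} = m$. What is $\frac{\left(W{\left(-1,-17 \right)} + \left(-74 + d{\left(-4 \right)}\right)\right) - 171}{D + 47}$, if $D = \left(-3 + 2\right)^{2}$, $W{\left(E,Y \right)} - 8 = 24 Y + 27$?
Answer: $- \frac{311}{24} \approx -12.958$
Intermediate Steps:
$W{\left(E,Y \right)} = 35 + 24 Y$ ($W{\left(E,Y \right)} = 8 + \left(24 Y + 27\right) = 8 + \left(27 + 24 Y\right) = 35 + 24 Y$)
$D = 1$ ($D = \left(-1\right)^{2} = 1$)
$\frac{\left(W{\left(-1,-17 \right)} + \left(-74 + d{\left(-4 \right)}\right)\right) - 171}{D + 47} = \frac{\left(\left(35 + 24 \left(-17\right)\right) - 78\right) - 171}{1 + 47} = \frac{\left(\left(35 - 408\right) - 78\right) - 171}{48} = \left(\left(-373 - 78\right) - 171\right) \frac{1}{48} = \left(-451 - 171\right) \frac{1}{48} = \left(-622\right) \frac{1}{48} = - \frac{311}{24}$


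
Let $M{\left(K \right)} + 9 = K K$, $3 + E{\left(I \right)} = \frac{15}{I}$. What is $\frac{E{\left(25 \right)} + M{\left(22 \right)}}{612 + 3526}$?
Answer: $\frac{2363}{20690} \approx 0.11421$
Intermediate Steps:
$E{\left(I \right)} = -3 + \frac{15}{I}$
$M{\left(K \right)} = -9 + K^{2}$ ($M{\left(K \right)} = -9 + K K = -9 + K^{2}$)
$\frac{E{\left(25 \right)} + M{\left(22 \right)}}{612 + 3526} = \frac{\left(-3 + \frac{15}{25}\right) - \left(9 - 22^{2}\right)}{612 + 3526} = \frac{\left(-3 + 15 \cdot \frac{1}{25}\right) + \left(-9 + 484\right)}{4138} = \left(\left(-3 + \frac{3}{5}\right) + 475\right) \frac{1}{4138} = \left(- \frac{12}{5} + 475\right) \frac{1}{4138} = \frac{2363}{5} \cdot \frac{1}{4138} = \frac{2363}{20690}$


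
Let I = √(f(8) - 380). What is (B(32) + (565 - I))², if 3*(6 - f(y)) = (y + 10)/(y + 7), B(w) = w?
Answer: 1780173/5 - 14328*I*√65/5 ≈ 3.5603e+5 - 23103.0*I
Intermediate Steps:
f(y) = 6 - (10 + y)/(3*(7 + y)) (f(y) = 6 - (y + 10)/(3*(y + 7)) = 6 - (10 + y)/(3*(7 + y)))
I = 12*I*√65/5 (I = √((116 + 17*8)/(3*(7 + 8)) - 380) = √((⅓)*(116 + 136)/15 - 380) = √((⅓)*(1/15)*252 - 380) = √(28/5 - 380) = √(-1872/5) = 12*I*√65/5 ≈ 19.349*I)
(B(32) + (565 - I))² = (32 + (565 - 12*I*√65/5))² = (597 - 12*I*√65/5)²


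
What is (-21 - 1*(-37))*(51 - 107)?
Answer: -896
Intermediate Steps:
(-21 - 1*(-37))*(51 - 107) = (-21 + 37)*(-56) = 16*(-56) = -896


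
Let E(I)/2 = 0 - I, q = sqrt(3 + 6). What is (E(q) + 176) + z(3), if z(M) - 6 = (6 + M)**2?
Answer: 257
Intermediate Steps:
q = 3 (q = sqrt(9) = 3)
E(I) = -2*I (E(I) = 2*(0 - I) = 2*(-I) = -2*I)
z(M) = 6 + (6 + M)**2
(E(q) + 176) + z(3) = (-2*3 + 176) + (6 + (6 + 3)**2) = (-6 + 176) + (6 + 9**2) = 170 + (6 + 81) = 170 + 87 = 257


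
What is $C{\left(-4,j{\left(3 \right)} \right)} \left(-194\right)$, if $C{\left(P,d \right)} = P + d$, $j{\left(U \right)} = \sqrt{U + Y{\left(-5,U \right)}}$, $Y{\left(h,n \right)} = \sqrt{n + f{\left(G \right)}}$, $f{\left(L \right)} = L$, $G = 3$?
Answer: $776 - 194 \sqrt{3 + \sqrt{6}} \approx 323.12$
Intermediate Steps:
$Y{\left(h,n \right)} = \sqrt{3 + n}$ ($Y{\left(h,n \right)} = \sqrt{n + 3} = \sqrt{3 + n}$)
$j{\left(U \right)} = \sqrt{U + \sqrt{3 + U}}$
$C{\left(-4,j{\left(3 \right)} \right)} \left(-194\right) = \left(-4 + \sqrt{3 + \sqrt{3 + 3}}\right) \left(-194\right) = \left(-4 + \sqrt{3 + \sqrt{6}}\right) \left(-194\right) = 776 - 194 \sqrt{3 + \sqrt{6}}$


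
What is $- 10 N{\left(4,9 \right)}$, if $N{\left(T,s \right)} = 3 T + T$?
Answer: $-160$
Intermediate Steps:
$N{\left(T,s \right)} = 4 T$
$- 10 N{\left(4,9 \right)} = - 10 \cdot 4 \cdot 4 = \left(-10\right) 16 = -160$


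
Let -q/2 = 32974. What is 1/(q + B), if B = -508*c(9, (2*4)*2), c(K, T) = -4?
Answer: -1/63916 ≈ -1.5646e-5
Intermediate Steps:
q = -65948 (q = -2*32974 = -65948)
B = 2032 (B = -508*(-4) = 2032)
1/(q + B) = 1/(-65948 + 2032) = 1/(-63916) = -1/63916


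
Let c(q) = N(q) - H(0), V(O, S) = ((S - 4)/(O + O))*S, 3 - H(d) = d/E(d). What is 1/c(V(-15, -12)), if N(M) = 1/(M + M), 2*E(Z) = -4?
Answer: -64/197 ≈ -0.32487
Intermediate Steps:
E(Z) = -2 (E(Z) = (½)*(-4) = -2)
N(M) = 1/(2*M)
H(d) = 3 + d/2 (H(d) = 3 - d/(-2) = 3 - d*(-1)/2 = 3 - (-1)*d/2 = 3 + d/2)
V(O, S) = S*(-4 + S)/(2*O) (V(O, S) = ((-4 + S)/((2*O)))*S = ((-4 + S)*(1/(2*O)))*S = ((-4 + S)/(2*O))*S = S*(-4 + S)/(2*O))
c(q) = -3 + 1/(2*q) (c(q) = 1/(2*q) - (3 + (½)*0) = 1/(2*q) - (3 + 0) = 1/(2*q) - 1*3 = 1/(2*q) - 3 = -3 + 1/(2*q))
1/c(V(-15, -12)) = 1/(-3 + 1/(2*(((½)*(-12)*(-4 - 12)/(-15))))) = 1/(-3 + 1/(2*(((½)*(-12)*(-1/15)*(-16))))) = 1/(-3 + 1/(2*(-32/5))) = 1/(-3 + (½)*(-5/32)) = 1/(-3 - 5/64) = 1/(-197/64) = -64/197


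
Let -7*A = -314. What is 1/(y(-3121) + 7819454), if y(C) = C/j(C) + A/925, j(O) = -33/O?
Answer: 213675/1607751193337 ≈ 1.3290e-7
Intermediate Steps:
A = 314/7 (A = -⅐*(-314) = 314/7 ≈ 44.857)
y(C) = 314/6475 - C²/33 (y(C) = C/((-33/C)) + (314/7)/925 = C*(-C/33) + (314/7)*(1/925) = -C²/33 + 314/6475 = 314/6475 - C²/33)
1/(y(-3121) + 7819454) = 1/((314/6475 - 1/33*(-3121)²) + 7819454) = 1/((314/6475 - 1/33*9740641) + 7819454) = 1/((314/6475 - 9740641/33) + 7819454) = 1/(-63070640113/213675 + 7819454) = 1/(1607751193337/213675) = 213675/1607751193337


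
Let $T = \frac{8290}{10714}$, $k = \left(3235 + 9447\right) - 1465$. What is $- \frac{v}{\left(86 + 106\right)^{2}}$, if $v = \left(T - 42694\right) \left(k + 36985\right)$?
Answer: $\frac{55677597787}{997376} \approx 55824.0$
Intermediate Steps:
$k = 11217$ ($k = 12682 - 1465 = 11217$)
$T = \frac{4145}{5357}$ ($T = 8290 \cdot \frac{1}{10714} = \frac{4145}{5357} \approx 0.77375$)
$v = - \frac{1002196760166}{487}$ ($v = \left(\frac{4145}{5357} - 42694\right) \left(11217 + 36985\right) = \left(- \frac{228707613}{5357}\right) 48202 = - \frac{1002196760166}{487} \approx -2.0579 \cdot 10^{9}$)
$- \frac{v}{\left(86 + 106\right)^{2}} = - \frac{-1002196760166}{487 \left(86 + 106\right)^{2}} = - \frac{-1002196760166}{487 \cdot 192^{2}} = - \frac{-1002196760166}{487 \cdot 36864} = \left(-1\right) \left(- \frac{55677597787}{997376}\right) = \frac{55677597787}{997376}$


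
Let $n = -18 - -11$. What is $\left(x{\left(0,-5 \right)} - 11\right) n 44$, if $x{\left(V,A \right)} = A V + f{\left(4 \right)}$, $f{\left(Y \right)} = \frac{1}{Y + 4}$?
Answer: $\frac{6699}{2} \approx 3349.5$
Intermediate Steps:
$f{\left(Y \right)} = \frac{1}{4 + Y}$
$x{\left(V,A \right)} = \frac{1}{8} + A V$ ($x{\left(V,A \right)} = A V + \frac{1}{4 + 4} = A V + \frac{1}{8} = \frac{1}{8} + A V$)
$n = -7$ ($n = -18 + 11 = -7$)
$\left(x{\left(0,-5 \right)} - 11\right) n 44 = \left(\left(\frac{1}{8} - 0\right) - 11\right) \left(-7\right) 44 = \left(\left(\frac{1}{8} + 0\right) - 11\right) \left(-7\right) 44 = \left(\frac{1}{8} - 11\right) \left(-7\right) 44 = \left(- \frac{87}{8}\right) \left(-7\right) 44 = \frac{609}{8} \cdot 44 = \frac{6699}{2}$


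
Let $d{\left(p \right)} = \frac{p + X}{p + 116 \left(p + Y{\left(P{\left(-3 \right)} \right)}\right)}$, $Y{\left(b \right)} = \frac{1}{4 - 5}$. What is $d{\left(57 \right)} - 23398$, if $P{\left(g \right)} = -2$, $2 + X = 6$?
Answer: $- \frac{153327033}{6553} \approx -23398.0$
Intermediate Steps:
$X = 4$ ($X = -2 + 6 = 4$)
$Y{\left(b \right)} = -1$ ($Y{\left(b \right)} = \frac{1}{-1} = -1$)
$d{\left(p \right)} = \frac{4 + p}{-116 + 117 p}$ ($d{\left(p \right)} = \frac{p + 4}{p + 116 \left(p - 1\right)} = \frac{4 + p}{p + 116 \left(-1 + p\right)} = \frac{4 + p}{p + \left(-116 + 116 p\right)} = \frac{4 + p}{-116 + 117 p}$)
$d{\left(57 \right)} - 23398 = \frac{4 + 57}{-116 + 117 \cdot 57} - 23398 = \frac{1}{-116 + 6669} \cdot 61 - 23398 = \frac{1}{6553} \cdot 61 - 23398 = \frac{61}{6553} - 23398 = - \frac{153327033}{6553}$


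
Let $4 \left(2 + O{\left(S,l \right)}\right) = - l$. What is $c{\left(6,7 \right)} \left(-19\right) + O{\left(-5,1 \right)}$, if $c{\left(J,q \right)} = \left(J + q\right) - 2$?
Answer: $- \frac{845}{4} \approx -211.25$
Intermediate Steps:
$O{\left(S,l \right)} = -2 - \frac{l}{4}$ ($O{\left(S,l \right)} = -2 + \frac{\left(-1\right) l}{4} = -2 - \frac{l}{4}$)
$c{\left(J,q \right)} = -2 + J + q$
$c{\left(6,7 \right)} \left(-19\right) + O{\left(-5,1 \right)} = \left(-2 + 6 + 7\right) \left(-19\right) - \frac{9}{4} = 11 \left(-19\right) - \frac{9}{4} = -209 - \frac{9}{4} = - \frac{845}{4}$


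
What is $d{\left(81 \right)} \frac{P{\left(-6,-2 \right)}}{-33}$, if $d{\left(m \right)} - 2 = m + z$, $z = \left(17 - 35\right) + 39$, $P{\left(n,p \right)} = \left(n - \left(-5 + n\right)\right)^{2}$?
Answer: $- \frac{2600}{33} \approx -78.788$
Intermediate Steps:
$P{\left(n,p \right)} = 25$ ($P{\left(n,p \right)} = 5^{2} = 25$)
$z = 21$ ($z = -18 + 39 = 21$)
$d{\left(m \right)} = 23 + m$ ($d{\left(m \right)} = 2 + \left(m + 21\right) = 2 + \left(21 + m\right) = 23 + m$)
$d{\left(81 \right)} \frac{P{\left(-6,-2 \right)}}{-33} = \left(23 + 81\right) \frac{25}{-33} = 104 \cdot 25 \left(- \frac{1}{33}\right) = 104 \left(- \frac{25}{33}\right) = - \frac{2600}{33}$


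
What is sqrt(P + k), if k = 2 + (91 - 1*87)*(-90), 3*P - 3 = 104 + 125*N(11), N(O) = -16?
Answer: I*sqrt(989) ≈ 31.448*I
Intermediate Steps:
P = -631 (P = 1 + (104 + 125*(-16))/3 = 1 + (104 - 2000)/3 = 1 + (1/3)*(-1896) = 1 - 632 = -631)
k = -358 (k = 2 + (91 - 87)*(-90) = 2 + 4*(-90) = 2 - 360 = -358)
sqrt(P + k) = sqrt(-631 - 358) = sqrt(-989) = I*sqrt(989)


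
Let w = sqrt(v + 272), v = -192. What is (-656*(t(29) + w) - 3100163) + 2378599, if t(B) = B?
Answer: -740588 - 2624*sqrt(5) ≈ -7.4646e+5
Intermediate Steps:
w = 4*sqrt(5) (w = sqrt(-192 + 272) = sqrt(80) = 4*sqrt(5) ≈ 8.9443)
(-656*(t(29) + w) - 3100163) + 2378599 = (-656*(29 + 4*sqrt(5)) - 3100163) + 2378599 = ((-19024 - 2624*sqrt(5)) - 3100163) + 2378599 = (-3119187 - 2624*sqrt(5)) + 2378599 = -740588 - 2624*sqrt(5)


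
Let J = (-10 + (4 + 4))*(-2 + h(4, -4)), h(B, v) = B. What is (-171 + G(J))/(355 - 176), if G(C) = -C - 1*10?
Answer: -177/179 ≈ -0.98883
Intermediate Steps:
J = -4 (J = (-10 + (4 + 4))*(-2 + 4) = (-10 + 8)*2 = -2*2 = -4)
G(C) = -10 - C (G(C) = -C - 10 = -10 - C)
(-171 + G(J))/(355 - 176) = (-171 + (-10 - 1*(-4)))/(355 - 176) = (-171 + (-10 + 4))/179 = (-171 - 6)*(1/179) = -177*1/179 = -177/179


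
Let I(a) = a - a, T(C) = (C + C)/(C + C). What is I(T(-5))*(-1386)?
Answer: 0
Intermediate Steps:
T(C) = 1 (T(C) = (2*C)/((2*C)) = (2*C)*(1/(2*C)) = 1)
I(a) = 0
I(T(-5))*(-1386) = 0*(-1386) = 0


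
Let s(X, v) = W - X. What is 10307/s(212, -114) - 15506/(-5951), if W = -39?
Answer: -57444951/1493701 ≈ -38.458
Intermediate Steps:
s(X, v) = -39 - X
10307/s(212, -114) - 15506/(-5951) = 10307/(-39 - 1*212) - 15506/(-5951) = 10307/(-39 - 212) - 15506*(-1/5951) = 10307/(-251) + 15506/5951 = 10307*(-1/251) + 15506/5951 = -10307/251 + 15506/5951 = -57444951/1493701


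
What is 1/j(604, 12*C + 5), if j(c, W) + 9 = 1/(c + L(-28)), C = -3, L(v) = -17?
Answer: -587/5282 ≈ -0.11113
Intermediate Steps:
j(c, W) = -9 + 1/(-17 + c) (j(c, W) = -9 + 1/(c - 17) = -9 + 1/(-17 + c))
1/j(604, 12*C + 5) = 1/((154 - 9*604)/(-17 + 604)) = 1/((154 - 5436)/587) = 1/((1/587)*(-5282)) = 1/(-5282/587) = -587/5282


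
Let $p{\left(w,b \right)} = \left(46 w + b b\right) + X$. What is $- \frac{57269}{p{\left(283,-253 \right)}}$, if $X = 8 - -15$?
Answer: $- \frac{57269}{77050} \approx -0.74327$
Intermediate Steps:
$X = 23$ ($X = 8 + 15 = 23$)
$p{\left(w,b \right)} = 23 + b^{2} + 46 w$ ($p{\left(w,b \right)} = \left(46 w + b b\right) + 23 = \left(46 w + b^{2}\right) + 23 = \left(b^{2} + 46 w\right) + 23 = 23 + b^{2} + 46 w$)
$- \frac{57269}{p{\left(283,-253 \right)}} = - \frac{57269}{23 + \left(-253\right)^{2} + 46 \cdot 283} = - \frac{57269}{23 + 64009 + 13018} = - \frac{57269}{77050}$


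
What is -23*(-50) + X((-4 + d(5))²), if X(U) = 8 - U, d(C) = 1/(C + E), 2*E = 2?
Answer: 41159/36 ≈ 1143.3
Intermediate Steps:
E = 1 (E = (½)*2 = 1)
d(C) = 1/(1 + C) (d(C) = 1/(C + 1) = 1/(1 + C))
-23*(-50) + X((-4 + d(5))²) = -23*(-50) + (8 - (-4 + 1/(1 + 5))²) = 1150 + (8 - (-4 + 1/6)²) = 1150 + (8 - (-4 + ⅙)²) = 1150 + (8 - (-23/6)²) = 1150 + (8 - 1*529/36) = 1150 + (8 - 529/36) = 1150 - 241/36 = 41159/36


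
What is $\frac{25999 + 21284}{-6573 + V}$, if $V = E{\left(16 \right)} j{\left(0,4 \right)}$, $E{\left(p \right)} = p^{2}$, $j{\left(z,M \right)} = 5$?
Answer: $- \frac{47283}{5293} \approx -8.9331$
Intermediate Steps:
$V = 1280$ ($V = 16^{2} \cdot 5 = 256 \cdot 5 = 1280$)
$\frac{25999 + 21284}{-6573 + V} = \frac{25999 + 21284}{-6573 + 1280} = \frac{47283}{-5293} = 47283 \left(- \frac{1}{5293}\right) = - \frac{47283}{5293}$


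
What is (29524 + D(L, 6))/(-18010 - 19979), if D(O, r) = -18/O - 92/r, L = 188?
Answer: -8321417/10712898 ≈ -0.77677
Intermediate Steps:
D(O, r) = -92/r - 18/O
(29524 + D(L, 6))/(-18010 - 19979) = (29524 + (-92/6 - 18/188))/(-18010 - 19979) = (29524 + (-92*⅙ - 18*1/188))/(-37989) = (29524 + (-46/3 - 9/94))*(-1/37989) = (29524 - 4351/282)*(-1/37989) = (8321417/282)*(-1/37989) = -8321417/10712898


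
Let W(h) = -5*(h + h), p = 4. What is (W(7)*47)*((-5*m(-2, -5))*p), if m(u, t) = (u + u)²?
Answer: 1052800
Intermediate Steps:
W(h) = -10*h
m(u, t) = 4*u² (m(u, t) = (2*u)² = 4*u²)
(W(7)*47)*((-5*m(-2, -5))*p) = (-10*7*47)*(-20*(-2)²*4) = (-70*47)*(-20*4*4) = -3290*(-5*16)*4 = -(-263200)*4 = -3290*(-320) = 1052800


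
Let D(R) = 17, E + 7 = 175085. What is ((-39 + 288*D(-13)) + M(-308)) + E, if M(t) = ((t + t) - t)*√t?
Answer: 179935 - 616*I*√77 ≈ 1.7994e+5 - 5405.4*I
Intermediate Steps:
E = 175078 (E = -7 + 175085 = 175078)
M(t) = t^(3/2) (M(t) = (2*t - t)*√t = t*√t = t^(3/2))
((-39 + 288*D(-13)) + M(-308)) + E = ((-39 + 288*17) + (-308)^(3/2)) + 175078 = ((-39 + 4896) - 616*I*√77) + 175078 = (4857 - 616*I*√77) + 175078 = 179935 - 616*I*√77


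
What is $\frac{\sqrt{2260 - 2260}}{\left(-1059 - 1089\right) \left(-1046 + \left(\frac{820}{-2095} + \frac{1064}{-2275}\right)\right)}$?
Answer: $0$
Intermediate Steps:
$\frac{\sqrt{2260 - 2260}}{\left(-1059 - 1089\right) \left(-1046 + \left(\frac{820}{-2095} + \frac{1064}{-2275}\right)\right)} = \frac{\sqrt{0}}{\left(-2148\right) \left(-1046 + \left(820 \left(- \frac{1}{2095}\right) + 1064 \left(- \frac{1}{2275}\right)\right)\right)} = \frac{0}{\left(-2148\right) \left(-1046 - \frac{116988}{136175}\right)} = \frac{0}{\left(-2148\right) \left(- \frac{142556038}{136175}\right)} = \frac{0}{\frac{306210369624}{136175}} = 0 \cdot \frac{136175}{306210369624} = 0$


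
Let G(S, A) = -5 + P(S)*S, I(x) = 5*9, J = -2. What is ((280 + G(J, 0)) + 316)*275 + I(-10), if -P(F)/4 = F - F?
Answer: 162570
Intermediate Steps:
I(x) = 45
P(F) = 0 (P(F) = -4*(F - F) = -4*0 = 0)
G(S, A) = -5 (G(S, A) = -5 + 0*S = -5 + 0 = -5)
((280 + G(J, 0)) + 316)*275 + I(-10) = ((280 - 5) + 316)*275 + 45 = (275 + 316)*275 + 45 = 591*275 + 45 = 162525 + 45 = 162570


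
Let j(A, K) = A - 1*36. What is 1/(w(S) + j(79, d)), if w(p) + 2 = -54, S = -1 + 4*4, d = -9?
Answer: -1/13 ≈ -0.076923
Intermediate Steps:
j(A, K) = -36 + A (j(A, K) = A - 36 = -36 + A)
S = 15 (S = -1 + 16 = 15)
w(p) = -56 (w(p) = -2 - 54 = -56)
1/(w(S) + j(79, d)) = 1/(-56 + (-36 + 79)) = 1/(-56 + 43) = 1/(-13) = -1/13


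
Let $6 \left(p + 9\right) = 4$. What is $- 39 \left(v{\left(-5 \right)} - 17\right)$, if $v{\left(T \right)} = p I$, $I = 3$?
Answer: $1638$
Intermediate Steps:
$p = - \frac{25}{3}$ ($p = -9 + \frac{1}{6} \cdot 4 = -9 + \frac{2}{3} = - \frac{25}{3} \approx -8.3333$)
$v{\left(T \right)} = -25$ ($v{\left(T \right)} = \left(- \frac{25}{3}\right) 3 = -25$)
$- 39 \left(v{\left(-5 \right)} - 17\right) = - 39 \left(-25 - 17\right) = \left(-39\right) \left(-42\right) = 1638$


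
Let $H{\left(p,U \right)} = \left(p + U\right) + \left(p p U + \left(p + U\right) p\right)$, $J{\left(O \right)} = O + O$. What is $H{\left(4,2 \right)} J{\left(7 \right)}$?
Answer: $868$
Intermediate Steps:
$J{\left(O \right)} = 2 O$
$H{\left(p,U \right)} = U + p + U p^{2} + p \left(U + p\right)$ ($H{\left(p,U \right)} = \left(U + p\right) + \left(p^{2} U + \left(U + p\right) p\right) = \left(U + p\right) + \left(U p^{2} + p \left(U + p\right)\right) = U + p + U p^{2} + p \left(U + p\right)$)
$H{\left(4,2 \right)} J{\left(7 \right)} = \left(2 + 4 + 4^{2} + 2 \cdot 4 + 2 \cdot 4^{2}\right) 2 \cdot 7 = \left(2 + 4 + 16 + 8 + 2 \cdot 16\right) 14 = \left(2 + 4 + 16 + 8 + 32\right) 14 = 62 \cdot 14 = 868$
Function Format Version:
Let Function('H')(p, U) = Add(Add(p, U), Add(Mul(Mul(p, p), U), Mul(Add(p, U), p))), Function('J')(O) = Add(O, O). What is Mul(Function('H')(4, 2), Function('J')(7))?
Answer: 868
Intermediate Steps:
Function('J')(O) = Mul(2, O)
Function('H')(p, U) = Add(U, p, Mul(U, Pow(p, 2)), Mul(p, Add(U, p))) (Function('H')(p, U) = Add(Add(U, p), Add(Mul(Pow(p, 2), U), Mul(Add(U, p), p))) = Add(Add(U, p), Add(Mul(U, Pow(p, 2)), Mul(p, Add(U, p)))) = Add(U, p, Mul(U, Pow(p, 2)), Mul(p, Add(U, p))))
Mul(Function('H')(4, 2), Function('J')(7)) = Mul(Add(2, 4, Pow(4, 2), Mul(2, 4), Mul(2, Pow(4, 2))), Mul(2, 7)) = Mul(Add(2, 4, 16, 8, Mul(2, 16)), 14) = Mul(Add(2, 4, 16, 8, 32), 14) = Mul(62, 14) = 868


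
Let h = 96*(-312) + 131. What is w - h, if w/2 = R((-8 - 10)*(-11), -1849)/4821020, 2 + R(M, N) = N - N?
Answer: 35941909354/1205255 ≈ 29821.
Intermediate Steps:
h = -29821 (h = -29952 + 131 = -29821)
R(M, N) = -2 (R(M, N) = -2 + (N - N) = -2 + 0 = -2)
w = -1/1205255 (w = 2*(-2/4821020) = 2*(-2*1/4821020) = 2*(-1/2410510) = -1/1205255 ≈ -8.2970e-7)
w - h = -1/1205255 - 1*(-29821) = -1/1205255 + 29821 = 35941909354/1205255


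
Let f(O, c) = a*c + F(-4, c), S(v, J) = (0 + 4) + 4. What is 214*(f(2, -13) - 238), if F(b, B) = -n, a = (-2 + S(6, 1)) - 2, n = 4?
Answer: -62916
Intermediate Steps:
S(v, J) = 8 (S(v, J) = 4 + 4 = 8)
a = 4 (a = (-2 + 8) - 2 = 6 - 2 = 4)
F(b, B) = -4 (F(b, B) = -1*4 = -4)
f(O, c) = -4 + 4*c (f(O, c) = 4*c - 4 = -4 + 4*c)
214*(f(2, -13) - 238) = 214*((-4 + 4*(-13)) - 238) = 214*((-4 - 52) - 238) = 214*(-56 - 238) = 214*(-294) = -62916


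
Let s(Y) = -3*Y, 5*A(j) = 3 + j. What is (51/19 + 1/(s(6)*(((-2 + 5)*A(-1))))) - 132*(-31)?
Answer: 8402197/2052 ≈ 4094.6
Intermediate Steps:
A(j) = ⅗ + j/5 (A(j) = (3 + j)/5 = ⅗ + j/5)
(51/19 + 1/(s(6)*(((-2 + 5)*A(-1))))) - 132*(-31) = (51/19 + 1/(((-3*6))*(((-2 + 5)*(⅗ + (⅕)*(-1)))))) - 132*(-31) = (51*(1/19) + 1/((-18)*((3*(⅗ - ⅕))))) + 4092 = (51/19 - 1/(18*(3*(⅖)))) + 4092 = (51/19 - 1/(18*6/5)) + 4092 = (51/19 - 1/18*⅚) + 4092 = (51/19 - 5/108) + 4092 = 5413/2052 + 4092 = 8402197/2052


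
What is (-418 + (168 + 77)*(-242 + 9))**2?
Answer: 3306595009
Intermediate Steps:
(-418 + (168 + 77)*(-242 + 9))**2 = (-418 + 245*(-233))**2 = (-418 - 57085)**2 = (-57503)**2 = 3306595009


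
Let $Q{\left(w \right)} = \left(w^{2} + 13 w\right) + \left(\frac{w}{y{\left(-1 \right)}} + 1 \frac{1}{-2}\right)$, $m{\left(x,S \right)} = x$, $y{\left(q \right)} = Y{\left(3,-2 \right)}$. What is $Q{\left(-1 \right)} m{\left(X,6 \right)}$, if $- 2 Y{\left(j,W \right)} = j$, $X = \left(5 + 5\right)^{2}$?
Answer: $- \frac{3550}{3} \approx -1183.3$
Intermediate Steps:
$X = 100$ ($X = 10^{2} = 100$)
$Y{\left(j,W \right)} = - \frac{j}{2}$
$y{\left(q \right)} = - \frac{3}{2}$ ($y{\left(q \right)} = \left(- \frac{1}{2}\right) 3 = - \frac{3}{2}$)
$Q{\left(w \right)} = - \frac{1}{2} + w^{2} + \frac{37 w}{3}$ ($Q{\left(w \right)} = \left(w^{2} + 13 w\right) + \left(\frac{w}{- \frac{3}{2}} + 1 \frac{1}{-2}\right) = \left(w^{2} + 13 w\right) + \left(w \left(- \frac{2}{3}\right) + 1 \left(- \frac{1}{2}\right)\right) = \left(w^{2} + 13 w\right) - \left(\frac{1}{2} + \frac{2 w}{3}\right) = - \frac{1}{2} + w^{2} + \frac{37 w}{3}$)
$Q{\left(-1 \right)} m{\left(X,6 \right)} = \left(- \frac{1}{2} + \left(-1\right)^{2} + \frac{37}{3} \left(-1\right)\right) 100 = \left(- \frac{1}{2} + 1 - \frac{37}{3}\right) 100 = \left(- \frac{71}{6}\right) 100 = - \frac{3550}{3}$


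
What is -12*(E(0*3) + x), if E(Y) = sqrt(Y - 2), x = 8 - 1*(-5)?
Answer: -156 - 12*I*sqrt(2) ≈ -156.0 - 16.971*I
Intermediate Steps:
x = 13 (x = 8 + 5 = 13)
E(Y) = sqrt(-2 + Y)
-12*(E(0*3) + x) = -12*(sqrt(-2 + 0*3) + 13) = -12*(sqrt(-2 + 0) + 13) = -12*(sqrt(-2) + 13) = -12*(I*sqrt(2) + 13) = -12*(13 + I*sqrt(2)) = -156 - 12*I*sqrt(2)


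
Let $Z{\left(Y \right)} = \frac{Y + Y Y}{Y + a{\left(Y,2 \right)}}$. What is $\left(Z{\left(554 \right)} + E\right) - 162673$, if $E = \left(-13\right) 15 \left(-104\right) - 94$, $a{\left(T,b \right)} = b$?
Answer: $- \frac{39457651}{278} \approx -1.4193 \cdot 10^{5}$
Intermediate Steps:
$E = 20186$ ($E = \left(-195\right) \left(-104\right) - 94 = 20280 - 94 = 20186$)
$Z{\left(Y \right)} = \frac{Y + Y^{2}}{2 + Y}$ ($Z{\left(Y \right)} = \frac{Y + Y Y}{Y + 2} = \frac{Y + Y^{2}}{2 + Y}$)
$\left(Z{\left(554 \right)} + E\right) - 162673 = \left(\frac{554 \left(1 + 554\right)}{2 + 554} + 20186\right) - 162673 = \left(554 \cdot \frac{1}{556} \cdot 555 + 20186\right) - 162673 = \left(\frac{153735}{278} + 20186\right) - 162673 = \frac{5765443}{278} - 162673 = - \frac{39457651}{278}$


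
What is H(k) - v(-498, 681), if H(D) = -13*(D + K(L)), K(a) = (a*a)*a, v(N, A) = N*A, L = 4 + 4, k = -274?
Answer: 336044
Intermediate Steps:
L = 8
v(N, A) = A*N
K(a) = a³ (K(a) = a²*a = a³)
H(D) = -6656 - 13*D (H(D) = -13*(D + 8³) = -13*(D + 512) = -13*(512 + D) = -6656 - 13*D)
H(k) - v(-498, 681) = (-6656 - 13*(-274)) - 681*(-498) = (-6656 + 3562) - 1*(-339138) = -3094 + 339138 = 336044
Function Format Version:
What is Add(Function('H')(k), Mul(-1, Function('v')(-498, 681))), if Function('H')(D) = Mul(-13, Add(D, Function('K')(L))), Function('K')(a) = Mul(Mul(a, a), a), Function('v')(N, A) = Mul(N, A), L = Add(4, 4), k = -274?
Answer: 336044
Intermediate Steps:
L = 8
Function('v')(N, A) = Mul(A, N)
Function('K')(a) = Pow(a, 3) (Function('K')(a) = Mul(Pow(a, 2), a) = Pow(a, 3))
Function('H')(D) = Add(-6656, Mul(-13, D)) (Function('H')(D) = Mul(-13, Add(D, Pow(8, 3))) = Mul(-13, Add(D, 512)) = Mul(-13, Add(512, D)) = Add(-6656, Mul(-13, D)))
Add(Function('H')(k), Mul(-1, Function('v')(-498, 681))) = Add(Add(-6656, Mul(-13, -274)), Mul(-1, Mul(681, -498))) = Add(Add(-6656, 3562), Mul(-1, -339138)) = Add(-3094, 339138) = 336044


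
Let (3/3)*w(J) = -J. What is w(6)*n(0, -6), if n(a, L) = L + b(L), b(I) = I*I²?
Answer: 1332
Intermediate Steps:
b(I) = I³
n(a, L) = L + L³
w(J) = -J
w(6)*n(0, -6) = (-1*6)*(-6 + (-6)³) = -6*(-6 - 216) = -6*(-222) = 1332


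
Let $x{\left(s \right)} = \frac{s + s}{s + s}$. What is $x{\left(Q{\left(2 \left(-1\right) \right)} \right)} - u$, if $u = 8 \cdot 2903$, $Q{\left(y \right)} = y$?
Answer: $-23223$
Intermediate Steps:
$x{\left(s \right)} = 1$ ($x{\left(s \right)} = \frac{2 s}{2 s} = 2 s \frac{1}{2 s} = 1$)
$u = 23224$
$x{\left(Q{\left(2 \left(-1\right) \right)} \right)} - u = 1 - 23224 = -23223$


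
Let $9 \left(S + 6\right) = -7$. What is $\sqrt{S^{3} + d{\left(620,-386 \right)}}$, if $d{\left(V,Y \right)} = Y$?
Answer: $\frac{35 i \sqrt{415}}{27} \approx 26.408 i$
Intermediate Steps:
$S = - \frac{61}{9}$ ($S = -6 + \frac{1}{9} \left(-7\right) = -6 - \frac{7}{9} = - \frac{61}{9} \approx -6.7778$)
$\sqrt{S^{3} + d{\left(620,-386 \right)}} = \sqrt{\left(- \frac{61}{9}\right)^{3} - 386} = \sqrt{- \frac{226981}{729} - 386} = \sqrt{- \frac{508375}{729}} = \frac{35 i \sqrt{415}}{27}$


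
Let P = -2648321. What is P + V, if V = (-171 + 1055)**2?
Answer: -1866865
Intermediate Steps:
V = 781456 (V = 884**2 = 781456)
P + V = -2648321 + 781456 = -1866865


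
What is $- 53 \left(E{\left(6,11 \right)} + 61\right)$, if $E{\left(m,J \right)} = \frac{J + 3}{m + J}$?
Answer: $- \frac{55703}{17} \approx -3276.6$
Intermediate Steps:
$E{\left(m,J \right)} = \frac{3 + J}{J + m}$
$- 53 \left(E{\left(6,11 \right)} + 61\right) = - 53 \left(\frac{3 + 11}{11 + 6} + 61\right) = - 53 \left(\frac{1}{17} \cdot 14 + 61\right) = - 53 \left(\frac{14}{17} + 61\right) = \left(-53\right) \frac{1051}{17} = - \frac{55703}{17}$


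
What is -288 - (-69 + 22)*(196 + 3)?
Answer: 9065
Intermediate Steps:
-288 - (-69 + 22)*(196 + 3) = -288 - (-47)*199 = -288 - 1*(-9353) = -288 + 9353 = 9065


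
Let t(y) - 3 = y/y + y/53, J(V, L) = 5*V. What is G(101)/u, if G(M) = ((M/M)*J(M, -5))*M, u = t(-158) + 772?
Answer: 540653/8194 ≈ 65.982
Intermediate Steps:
t(y) = 4 + y/53 (t(y) = 3 + (y/y + y/53) = 3 + (1 + y*(1/53)) = 3 + (1 + y/53) = 4 + y/53)
u = 40970/53 (u = (4 + (1/53)*(-158)) + 772 = (4 - 158/53) + 772 = 54/53 + 772 = 40970/53 ≈ 773.02)
G(M) = 5*M² (G(M) = ((M/M)*(5*M))*M = (1*(5*M))*M = (5*M)*M = 5*M²)
G(101)/u = (5*101²)/(40970/53) = (5*10201)*(53/40970) = 51005*(53/40970) = 540653/8194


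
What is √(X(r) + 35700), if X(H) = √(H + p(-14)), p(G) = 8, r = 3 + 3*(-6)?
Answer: √(35700 + I*√7) ≈ 188.94 + 0.007*I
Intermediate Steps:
r = -15 (r = 3 - 18 = -15)
X(H) = √(8 + H) (X(H) = √(H + 8) = √(8 + H))
√(X(r) + 35700) = √(√(8 - 15) + 35700) = √(√(-7) + 35700) = √(I*√7 + 35700) = √(35700 + I*√7)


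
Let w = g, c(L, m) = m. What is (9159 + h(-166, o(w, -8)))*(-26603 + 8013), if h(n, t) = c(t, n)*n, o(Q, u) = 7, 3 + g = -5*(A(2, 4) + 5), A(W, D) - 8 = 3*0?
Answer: -682531850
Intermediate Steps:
A(W, D) = 8 (A(W, D) = 8 + 3*0 = 8 + 0 = 8)
g = -68 (g = -3 - 5*(8 + 5) = -3 - 5*13 = -3 - 65 = -68)
w = -68
h(n, t) = n**2 (h(n, t) = n*n = n**2)
(9159 + h(-166, o(w, -8)))*(-26603 + 8013) = (9159 + (-166)**2)*(-26603 + 8013) = (9159 + 27556)*(-18590) = 36715*(-18590) = -682531850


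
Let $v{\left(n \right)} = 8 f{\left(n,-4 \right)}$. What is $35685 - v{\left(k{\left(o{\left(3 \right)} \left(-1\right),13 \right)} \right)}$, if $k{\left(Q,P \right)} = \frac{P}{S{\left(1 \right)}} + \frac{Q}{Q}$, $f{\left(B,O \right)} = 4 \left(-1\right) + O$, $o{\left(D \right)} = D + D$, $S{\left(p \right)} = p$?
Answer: $35749$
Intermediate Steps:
$o{\left(D \right)} = 2 D$
$f{\left(B,O \right)} = -4 + O$
$k{\left(Q,P \right)} = 1 + P$ ($k{\left(Q,P \right)} = \frac{P}{1} + \frac{Q}{Q} = P 1 + 1 = P + 1 = 1 + P$)
$v{\left(n \right)} = -64$ ($v{\left(n \right)} = 8 \left(-4 - 4\right) = 8 \left(-8\right) = -64$)
$35685 - v{\left(k{\left(o{\left(3 \right)} \left(-1\right),13 \right)} \right)} = 35685 - -64 = 35685 + 64 = 35749$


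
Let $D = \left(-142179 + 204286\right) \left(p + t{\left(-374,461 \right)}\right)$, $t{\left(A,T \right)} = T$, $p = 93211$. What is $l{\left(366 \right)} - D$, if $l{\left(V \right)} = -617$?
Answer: $-5817687521$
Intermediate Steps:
$D = 5817686904$ ($D = \left(-142179 + 204286\right) \left(93211 + 461\right) = 62107 \cdot 93672 = 5817686904$)
$l{\left(366 \right)} - D = -617 - 5817686904 = -5817687521$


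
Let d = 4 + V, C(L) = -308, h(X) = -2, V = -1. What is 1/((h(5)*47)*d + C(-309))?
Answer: -1/590 ≈ -0.0016949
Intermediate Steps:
d = 3 (d = 4 - 1 = 3)
1/((h(5)*47)*d + C(-309)) = 1/(-2*47*3 - 308) = 1/(-94*3 - 308) = 1/(-282 - 308) = 1/(-590) = -1/590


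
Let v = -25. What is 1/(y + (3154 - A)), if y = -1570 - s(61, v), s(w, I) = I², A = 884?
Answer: 1/75 ≈ 0.013333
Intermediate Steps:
y = -2195 (y = -1570 - 1*(-25)² = -1570 - 1*625 = -1570 - 625 = -2195)
1/(y + (3154 - A)) = 1/(-2195 + (3154 - 1*884)) = 1/(-2195 + (3154 - 884)) = 1/(-2195 + 2270) = 1/75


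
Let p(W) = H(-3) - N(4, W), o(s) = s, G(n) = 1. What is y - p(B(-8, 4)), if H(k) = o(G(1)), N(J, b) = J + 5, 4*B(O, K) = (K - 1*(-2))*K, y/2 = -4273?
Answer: -8538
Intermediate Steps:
y = -8546 (y = 2*(-4273) = -8546)
B(O, K) = K*(2 + K)/4 (B(O, K) = ((K - 1*(-2))*K)/4 = ((K + 2)*K)/4 = ((2 + K)*K)/4 = (K*(2 + K))/4 = K*(2 + K)/4)
N(J, b) = 5 + J
H(k) = 1
p(W) = -8 (p(W) = 1 - (5 + 4) = 1 - 1*9 = 1 - 9 = -8)
y - p(B(-8, 4)) = -8546 - 1*(-8) = -8546 + 8 = -8538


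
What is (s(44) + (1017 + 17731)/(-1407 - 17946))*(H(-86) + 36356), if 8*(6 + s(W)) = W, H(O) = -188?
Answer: -342685772/6451 ≈ -53121.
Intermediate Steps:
s(W) = -6 + W/8
(s(44) + (1017 + 17731)/(-1407 - 17946))*(H(-86) + 36356) = ((-6 + (⅛)*44) + (1017 + 17731)/(-1407 - 17946))*(-188 + 36356) = ((-6 + 11/2) + 18748/(-19353))*36168 = (-½ + 18748*(-1/19353))*36168 = (-½ - 18748/19353)*36168 = -56849/38706*36168 = -342685772/6451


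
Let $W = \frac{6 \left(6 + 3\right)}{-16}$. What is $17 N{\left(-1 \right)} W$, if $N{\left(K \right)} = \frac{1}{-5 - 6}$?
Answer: $\frac{459}{88} \approx 5.2159$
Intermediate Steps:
$N{\left(K \right)} = - \frac{1}{11}$ ($N{\left(K \right)} = \frac{1}{-11} = - \frac{1}{11}$)
$W = - \frac{27}{8}$ ($W = 6 \cdot 9 \left(- \frac{1}{16}\right) = 54 \left(- \frac{1}{16}\right) = - \frac{27}{8} \approx -3.375$)
$17 N{\left(-1 \right)} W = 17 \left(- \frac{1}{11}\right) \left(- \frac{27}{8}\right) = \left(- \frac{17}{11}\right) \left(- \frac{27}{8}\right) = \frac{459}{88}$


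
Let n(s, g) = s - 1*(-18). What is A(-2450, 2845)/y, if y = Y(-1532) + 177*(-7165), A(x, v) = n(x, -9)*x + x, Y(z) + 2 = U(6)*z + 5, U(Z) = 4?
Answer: -595595/127433 ≈ -4.6738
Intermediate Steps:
n(s, g) = 18 + s (n(s, g) = s + 18 = 18 + s)
Y(z) = 3 + 4*z (Y(z) = -2 + (4*z + 5) = -2 + (5 + 4*z) = 3 + 4*z)
A(x, v) = x + x*(18 + x) (A(x, v) = (18 + x)*x + x = x*(18 + x) + x = x + x*(18 + x))
y = -1274330 (y = (3 + 4*(-1532)) + 177*(-7165) = (3 - 6128) - 1268205 = -6125 - 1268205 = -1274330)
A(-2450, 2845)/y = -2450*(19 - 2450)/(-1274330) = -2450*(-2431)*(-1/1274330) = 5955950*(-1/1274330) = -595595/127433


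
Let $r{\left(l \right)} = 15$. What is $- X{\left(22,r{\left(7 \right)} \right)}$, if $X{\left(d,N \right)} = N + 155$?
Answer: $-170$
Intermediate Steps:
$X{\left(d,N \right)} = 155 + N$
$- X{\left(22,r{\left(7 \right)} \right)} = - (155 + 15) = \left(-1\right) 170 = -170$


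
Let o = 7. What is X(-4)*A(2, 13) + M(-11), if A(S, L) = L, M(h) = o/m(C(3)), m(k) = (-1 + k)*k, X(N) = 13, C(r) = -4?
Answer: 3387/20 ≈ 169.35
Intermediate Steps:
m(k) = k*(-1 + k)
M(h) = 7/20 (M(h) = 7/((-4*(-1 - 4))) = 7/((-4*(-5))) = 7/20)
X(-4)*A(2, 13) + M(-11) = 13*13 + 7/20 = 169 + 7/20 = 3387/20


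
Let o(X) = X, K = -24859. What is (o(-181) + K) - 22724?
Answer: -47764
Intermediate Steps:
(o(-181) + K) - 22724 = (-181 - 24859) - 22724 = -25040 - 22724 = -47764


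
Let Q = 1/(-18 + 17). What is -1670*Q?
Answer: 1670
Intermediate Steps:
Q = -1 (Q = 1/(-1) = -1)
-1670*Q = -1670*(-1) = 1670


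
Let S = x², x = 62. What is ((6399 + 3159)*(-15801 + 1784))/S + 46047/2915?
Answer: -195179311011/5602630 ≈ -34837.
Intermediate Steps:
S = 3844 (S = 62² = 3844)
((6399 + 3159)*(-15801 + 1784))/S + 46047/2915 = ((6399 + 3159)*(-15801 + 1784))/3844 + 46047/2915 = (9558*(-14017))*(1/3844) + 46047*(1/2915) = -133974486*1/3844 + 46047/2915 = -66987243/1922 + 46047/2915 = -195179311011/5602630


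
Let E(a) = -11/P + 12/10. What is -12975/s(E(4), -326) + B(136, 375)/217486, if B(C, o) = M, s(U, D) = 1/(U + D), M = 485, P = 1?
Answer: 947587589915/217486 ≈ 4.3570e+6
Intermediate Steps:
E(a) = -49/5 (E(a) = -11/1 + 12/10 = -11*1 + 12*(⅒) = -11 + 6/5 = -49/5)
s(U, D) = 1/(D + U)
B(C, o) = 485
-12975/s(E(4), -326) + B(136, 375)/217486 = -12975/(1/(-326 - 49/5)) + 485/217486 = -12975/(1/(-1679/5)) + 485*(1/217486) = -12975/(-5/1679) + 485/217486 = -12975*(-1679/5) + 485/217486 = 4357005 + 485/217486 = 947587589915/217486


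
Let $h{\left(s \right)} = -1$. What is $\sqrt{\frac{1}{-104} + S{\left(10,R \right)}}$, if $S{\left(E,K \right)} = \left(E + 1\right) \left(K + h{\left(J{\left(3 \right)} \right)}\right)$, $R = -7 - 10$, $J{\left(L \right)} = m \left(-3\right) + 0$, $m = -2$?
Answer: $\frac{i \sqrt{535418}}{52} \approx 14.072 i$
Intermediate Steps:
$J{\left(L \right)} = 6$ ($J{\left(L \right)} = \left(-2\right) \left(-3\right) + 0 = 6 + 0 = 6$)
$R = -17$ ($R = -7 - 10 = -17$)
$S{\left(E,K \right)} = \left(1 + E\right) \left(-1 + K\right)$ ($S{\left(E,K \right)} = \left(E + 1\right) \left(K - 1\right) = \left(1 + E\right) \left(-1 + K\right)$)
$\sqrt{\frac{1}{-104} + S{\left(10,R \right)}} = \sqrt{\frac{1}{-104} - 198} = \sqrt{- \frac{1}{104} - 198} = \sqrt{- \frac{20593}{104}} = \frac{i \sqrt{535418}}{52}$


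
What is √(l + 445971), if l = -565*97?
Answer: √391166 ≈ 625.43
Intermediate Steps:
l = -54805
√(l + 445971) = √(-54805 + 445971) = √391166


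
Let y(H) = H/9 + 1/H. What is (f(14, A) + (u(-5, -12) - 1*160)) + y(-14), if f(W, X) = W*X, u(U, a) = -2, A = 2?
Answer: -17089/126 ≈ -135.63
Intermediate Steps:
y(H) = 1/H + H/9 (y(H) = H*(⅑) + 1/H = H/9 + 1/H = 1/H + H/9)
(f(14, A) + (u(-5, -12) - 1*160)) + y(-14) = (14*2 + (-2 - 1*160)) + (1/(-14) + (⅑)*(-14)) = (28 + (-2 - 160)) + (-1/14 - 14/9) = (28 - 162) - 205/126 = -134 - 205/126 = -17089/126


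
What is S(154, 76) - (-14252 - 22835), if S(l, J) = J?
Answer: 37163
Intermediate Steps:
S(154, 76) - (-14252 - 22835) = 76 - (-14252 - 22835) = 76 - 1*(-37087) = 76 + 37087 = 37163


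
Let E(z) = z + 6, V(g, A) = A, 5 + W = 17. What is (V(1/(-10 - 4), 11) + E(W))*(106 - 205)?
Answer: -2871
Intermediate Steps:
W = 12 (W = -5 + 17 = 12)
E(z) = 6 + z
(V(1/(-10 - 4), 11) + E(W))*(106 - 205) = (11 + (6 + 12))*(106 - 205) = (11 + 18)*(-99) = 29*(-99) = -2871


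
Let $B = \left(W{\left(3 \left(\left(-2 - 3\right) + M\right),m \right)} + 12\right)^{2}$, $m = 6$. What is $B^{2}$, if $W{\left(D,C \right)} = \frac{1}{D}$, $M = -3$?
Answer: $\frac{6784652161}{331776} \approx 20450.0$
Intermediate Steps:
$B = \frac{82369}{576}$ ($B = \left(\frac{1}{3 \left(\left(-2 - 3\right) - 3\right)} + 12\right)^{2} = \left(\frac{1}{3 \left(-5 - 3\right)} + 12\right)^{2} = \left(\frac{1}{3 \left(-8\right)} + 12\right)^{2} = \left(\frac{1}{-24} + 12\right)^{2} = \left(- \frac{1}{24} + 12\right)^{2} = \left(\frac{287}{24}\right)^{2} = \frac{82369}{576} \approx 143.0$)
$B^{2} = \left(\frac{82369}{576}\right)^{2} = \frac{6784652161}{331776}$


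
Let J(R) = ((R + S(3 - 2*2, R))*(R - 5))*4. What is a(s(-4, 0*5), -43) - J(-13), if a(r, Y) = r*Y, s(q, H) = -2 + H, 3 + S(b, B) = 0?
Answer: -1066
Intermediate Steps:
S(b, B) = -3 (S(b, B) = -3 + 0 = -3)
a(r, Y) = Y*r
J(R) = 4*(-5 + R)*(-3 + R) (J(R) = ((R - 3)*(R - 5))*4 = ((-3 + R)*(-5 + R))*4 = ((-5 + R)*(-3 + R))*4 = 4*(-5 + R)*(-3 + R))
a(s(-4, 0*5), -43) - J(-13) = -43*(-2 + 0*5) - (60 - 32*(-13) + 4*(-13)²) = -43*(-2 + 0) - (60 + 416 + 4*169) = -43*(-2) - (60 + 416 + 676) = 86 - 1*1152 = 86 - 1152 = -1066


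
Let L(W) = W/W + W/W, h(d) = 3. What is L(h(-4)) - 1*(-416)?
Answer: 418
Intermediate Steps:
L(W) = 2 (L(W) = 1 + 1 = 2)
L(h(-4)) - 1*(-416) = 2 - 1*(-416) = 2 + 416 = 418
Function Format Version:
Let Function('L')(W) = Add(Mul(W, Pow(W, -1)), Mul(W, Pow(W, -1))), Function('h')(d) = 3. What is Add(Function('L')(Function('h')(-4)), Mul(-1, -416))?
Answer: 418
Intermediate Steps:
Function('L')(W) = 2 (Function('L')(W) = Add(1, 1) = 2)
Add(Function('L')(Function('h')(-4)), Mul(-1, -416)) = Add(2, Mul(-1, -416)) = Add(2, 416) = 418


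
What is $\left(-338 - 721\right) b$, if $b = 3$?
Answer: $-3177$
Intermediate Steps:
$\left(-338 - 721\right) b = \left(-338 - 721\right) 3 = \left(-1059\right) 3 = -3177$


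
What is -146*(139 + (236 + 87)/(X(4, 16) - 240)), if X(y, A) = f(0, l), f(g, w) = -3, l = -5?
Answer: -4884284/243 ≈ -20100.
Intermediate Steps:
X(y, A) = -3
-146*(139 + (236 + 87)/(X(4, 16) - 240)) = -146*(139 + (236 + 87)/(-3 - 240)) = -146*(139 + 323/(-243)) = -146*(139 + 323*(-1/243)) = -146*(139 - 323/243) = -146*33454/243 = -4884284/243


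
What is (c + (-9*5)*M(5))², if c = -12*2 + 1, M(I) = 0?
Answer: 529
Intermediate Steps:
c = -23 (c = -24 + 1 = -23)
(c + (-9*5)*M(5))² = (-23 - 9*5*0)² = (-23 - 45*0)² = (-23 + 0)² = (-23)² = 529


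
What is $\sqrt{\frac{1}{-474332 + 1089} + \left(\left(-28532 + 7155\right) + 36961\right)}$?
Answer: $\frac{\sqrt{3490176074498373}}{473243} \approx 124.84$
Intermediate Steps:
$\sqrt{\frac{1}{-474332 + 1089} + \left(\left(-28532 + 7155\right) + 36961\right)} = \sqrt{\frac{1}{-473243} + \left(-21377 + 36961\right)} = \sqrt{- \frac{1}{473243} + 15584} = \sqrt{\frac{7375018911}{473243}} = \frac{\sqrt{3490176074498373}}{473243}$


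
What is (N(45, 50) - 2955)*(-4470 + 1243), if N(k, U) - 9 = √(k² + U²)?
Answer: 9506742 - 16135*√181 ≈ 9.2897e+6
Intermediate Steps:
N(k, U) = 9 + √(U² + k²) (N(k, U) = 9 + √(k² + U²) = 9 + √(U² + k²))
(N(45, 50) - 2955)*(-4470 + 1243) = ((9 + √(50² + 45²)) - 2955)*(-4470 + 1243) = ((9 + √(2500 + 2025)) - 2955)*(-3227) = ((9 + √4525) - 2955)*(-3227) = ((9 + 5*√181) - 2955)*(-3227) = (-2946 + 5*√181)*(-3227) = 9506742 - 16135*√181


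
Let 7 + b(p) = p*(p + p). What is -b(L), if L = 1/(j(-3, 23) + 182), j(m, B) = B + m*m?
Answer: 160285/22898 ≈ 7.0000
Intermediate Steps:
j(m, B) = B + m**2
L = 1/214 (L = 1/((23 + (-3)**2) + 182) = 1/((23 + 9) + 182) = 1/(32 + 182) = 1/214 ≈ 0.0046729)
b(p) = -7 + 2*p**2 (b(p) = -7 + p*(p + p) = -7 + p*(2*p) = -7 + 2*p**2)
-b(L) = -(-7 + 2*(1/214)**2) = -(-7 + 2*(1/45796)) = -(-7 + 1/22898) = -1*(-160285/22898) = 160285/22898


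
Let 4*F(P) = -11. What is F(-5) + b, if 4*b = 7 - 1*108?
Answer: -28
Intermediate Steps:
F(P) = -11/4 (F(P) = (¼)*(-11) = -11/4)
b = -101/4 (b = (7 - 1*108)/4 = (7 - 108)/4 = (¼)*(-101) = -101/4 ≈ -25.250)
F(-5) + b = -11/4 - 101/4 = -28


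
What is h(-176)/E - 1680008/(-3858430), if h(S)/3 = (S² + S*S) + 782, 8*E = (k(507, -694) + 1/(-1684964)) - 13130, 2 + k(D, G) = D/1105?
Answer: -138143596709034741108/1209440833329384445 ≈ -114.22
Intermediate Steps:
k(D, G) = -2 + D/1105
E = -1880724802569/1145775520 (E = (((-2 + (1/1105)*507) + 1/(-1684964)) - 13130)/8 = (((-2 + 39/85) - 1/1684964) - 13130)/8 = ((-131/85 - 1/1684964) - 13130)/8 = (-220730369/143221940 - 13130)/8 = (⅛)*(-1880724802569/143221940) = -1880724802569/1145775520 ≈ -1641.4)
h(S) = 2346 + 6*S² (h(S) = 3*((S² + S*S) + 782) = 3*((S² + S²) + 782) = 3*(2*S² + 782) = 3*(782 + 2*S²) = 2346 + 6*S²)
h(-176)/E - 1680008/(-3858430) = (2346 + 6*(-176)²)/(-1880724802569/1145775520) - 1680008/(-3858430) = (2346 + 6*30976)*(-1145775520/1880724802569) - 1680008*(-1/3858430) = (2346 + 185856)*(-1145775520/1880724802569) + 840004/1929215 = 188202*(-1145775520/1880724802569) + 840004/1929215 = -71879081471680/626908267523 + 840004/1929215 = -138143596709034741108/1209440833329384445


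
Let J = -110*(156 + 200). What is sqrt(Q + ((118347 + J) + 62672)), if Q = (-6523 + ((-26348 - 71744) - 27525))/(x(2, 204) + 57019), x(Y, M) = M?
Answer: sqrt(464505723556991)/57223 ≈ 376.64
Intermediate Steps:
J = -39160 (J = -110*356 = -39160)
Q = -132140/57223 (Q = (-6523 + ((-26348 - 71744) - 27525))/(204 + 57019) = (-6523 + (-98092 - 27525))/57223 = (-6523 - 125617)*(1/57223) = -132140*1/57223 = -132140/57223 ≈ -2.3092)
sqrt(Q + ((118347 + J) + 62672)) = sqrt(-132140/57223 + ((118347 - 39160) + 62672)) = sqrt(-132140/57223 + (79187 + 62672)) = sqrt(-132140/57223 + 141859) = sqrt(8117465417/57223) = sqrt(464505723556991)/57223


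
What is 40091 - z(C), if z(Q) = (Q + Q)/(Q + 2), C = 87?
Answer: 3567925/89 ≈ 40089.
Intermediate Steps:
z(Q) = 2*Q/(2 + Q) (z(Q) = (2*Q)/(2 + Q) = 2*Q/(2 + Q))
40091 - z(C) = 40091 - 2*87/(2 + 87) = 40091 - 2*87/89 = 40091 - 1*174/89 = 40091 - 174/89 = 3567925/89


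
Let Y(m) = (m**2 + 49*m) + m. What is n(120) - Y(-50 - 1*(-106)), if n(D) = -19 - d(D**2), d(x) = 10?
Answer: -5965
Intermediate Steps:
n(D) = -29 (n(D) = -19 - 1*10 = -19 - 10 = -29)
Y(m) = m**2 + 50*m
n(120) - Y(-50 - 1*(-106)) = -29 - (-50 - 1*(-106))*(50 + (-50 - 1*(-106))) = -29 - (-50 + 106)*(50 + (-50 + 106)) = -29 - 56*(50 + 56) = -29 - 56*106 = -29 - 1*5936 = -29 - 5936 = -5965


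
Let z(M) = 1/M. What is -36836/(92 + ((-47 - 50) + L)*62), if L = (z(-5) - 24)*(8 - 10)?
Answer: 92090/7303 ≈ 12.610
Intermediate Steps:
L = 242/5 (L = (1/(-5) - 24)*(8 - 10) = (-⅕ - 24)*(-2) = -121/5*(-2) = 242/5 ≈ 48.400)
-36836/(92 + ((-47 - 50) + L)*62) = -36836/(92 + ((-47 - 50) + 242/5)*62) = -36836/(92 + (-97 + 242/5)*62) = -36836/(92 - 243/5*62) = -36836/(92 - 15066/5) = -36836/(-14606/5) = -36836*(-5/14606) = 92090/7303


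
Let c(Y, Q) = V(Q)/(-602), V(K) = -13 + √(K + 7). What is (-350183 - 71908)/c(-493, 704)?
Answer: 1651642083/271 + 381148173*√79/271 ≈ 1.8595e+7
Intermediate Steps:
V(K) = -13 + √(7 + K)
c(Y, Q) = 13/602 - √(7 + Q)/602 (c(Y, Q) = (-13 + √(7 + Q))/(-602) = (-13 + √(7 + Q))*(-1/602) = 13/602 - √(7 + Q)/602)
(-350183 - 71908)/c(-493, 704) = (-350183 - 71908)/(13/602 - √(7 + 704)/602) = -422091/(13/602 - 3*√79/602)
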